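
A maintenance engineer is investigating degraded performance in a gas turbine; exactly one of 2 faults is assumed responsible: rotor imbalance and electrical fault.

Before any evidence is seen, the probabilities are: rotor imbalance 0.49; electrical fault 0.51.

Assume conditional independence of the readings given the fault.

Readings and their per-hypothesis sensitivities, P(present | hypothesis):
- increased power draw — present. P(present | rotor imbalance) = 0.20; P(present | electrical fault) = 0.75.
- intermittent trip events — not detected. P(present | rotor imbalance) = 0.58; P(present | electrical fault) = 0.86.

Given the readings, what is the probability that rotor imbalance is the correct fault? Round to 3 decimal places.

For each hypothesis, the unnormalized posterior weight is prior × product of the reading likelihoods (using 1 − P(present | H) for each absent reading):
  rotor imbalance: 0.49 × 0.20 × (1 − 0.58) = 0.04116
  electrical fault: 0.51 × 0.75 × (1 − 0.86) = 0.05355
The unnormalized weights sum to 0.09471.
P(rotor imbalance | evidence) = 0.04116 / 0.09471 ≈ 0.435.

0.435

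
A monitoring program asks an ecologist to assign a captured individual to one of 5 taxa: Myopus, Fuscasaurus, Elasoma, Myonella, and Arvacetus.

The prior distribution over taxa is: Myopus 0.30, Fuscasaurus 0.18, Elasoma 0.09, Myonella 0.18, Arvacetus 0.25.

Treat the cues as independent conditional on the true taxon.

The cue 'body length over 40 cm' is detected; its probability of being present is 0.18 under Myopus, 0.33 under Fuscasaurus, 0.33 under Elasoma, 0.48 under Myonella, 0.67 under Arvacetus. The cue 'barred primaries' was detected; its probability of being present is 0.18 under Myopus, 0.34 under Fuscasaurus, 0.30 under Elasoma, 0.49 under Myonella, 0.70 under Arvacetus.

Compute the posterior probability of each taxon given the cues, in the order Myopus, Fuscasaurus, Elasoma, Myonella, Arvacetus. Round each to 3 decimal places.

0.049, 0.102, 0.045, 0.213, 0.591

For each hypothesis, the unnormalized posterior weight is prior × product of the cue likelihoods:
  Myopus: 0.30 × 0.18 × 0.18 = 0.00972
  Fuscasaurus: 0.18 × 0.33 × 0.34 = 0.020196
  Elasoma: 0.09 × 0.33 × 0.30 = 0.00891
  Myonella: 0.18 × 0.48 × 0.49 = 0.042336
  Arvacetus: 0.25 × 0.67 × 0.70 = 0.11725
The unnormalized weights sum to 0.19841.
P(Myopus | evidence) = 0.00972 / 0.19841 ≈ 0.049
P(Fuscasaurus | evidence) = 0.020196 / 0.19841 ≈ 0.102
P(Elasoma | evidence) = 0.00891 / 0.19841 ≈ 0.045
P(Myonella | evidence) = 0.042336 / 0.19841 ≈ 0.213
P(Arvacetus | evidence) = 0.11725 / 0.19841 ≈ 0.591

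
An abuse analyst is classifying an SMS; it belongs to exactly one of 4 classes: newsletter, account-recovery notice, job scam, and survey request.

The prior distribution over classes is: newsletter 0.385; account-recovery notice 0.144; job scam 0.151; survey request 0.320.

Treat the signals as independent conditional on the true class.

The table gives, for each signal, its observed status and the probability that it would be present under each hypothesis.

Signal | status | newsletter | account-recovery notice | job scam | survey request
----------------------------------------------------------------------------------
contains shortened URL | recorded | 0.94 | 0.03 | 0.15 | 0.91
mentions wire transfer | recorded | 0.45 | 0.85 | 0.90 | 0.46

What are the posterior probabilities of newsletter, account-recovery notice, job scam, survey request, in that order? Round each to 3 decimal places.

0.508, 0.011, 0.064, 0.417

For each hypothesis, the unnormalized posterior weight is prior × product of the signal likelihoods:
  newsletter: 0.385 × 0.94 × 0.45 = 0.16285
  account-recovery notice: 0.144 × 0.03 × 0.85 = 0.003672
  job scam: 0.151 × 0.15 × 0.90 = 0.020385
  survey request: 0.320 × 0.91 × 0.46 = 0.13395
The unnormalized weights sum to 0.32086.
P(newsletter | evidence) = 0.16285 / 0.32086 ≈ 0.508
P(account-recovery notice | evidence) = 0.003672 / 0.32086 ≈ 0.011
P(job scam | evidence) = 0.020385 / 0.32086 ≈ 0.064
P(survey request | evidence) = 0.13395 / 0.32086 ≈ 0.417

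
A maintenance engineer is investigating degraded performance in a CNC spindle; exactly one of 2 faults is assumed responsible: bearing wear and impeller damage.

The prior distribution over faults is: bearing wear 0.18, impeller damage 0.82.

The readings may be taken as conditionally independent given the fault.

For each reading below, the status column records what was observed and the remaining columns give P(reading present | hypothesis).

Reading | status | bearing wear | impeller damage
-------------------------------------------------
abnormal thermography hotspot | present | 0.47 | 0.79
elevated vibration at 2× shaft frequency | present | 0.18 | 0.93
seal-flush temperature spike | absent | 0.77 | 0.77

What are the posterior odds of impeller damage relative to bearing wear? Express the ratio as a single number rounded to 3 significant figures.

Unnormalized posterior weight (prior times the reading likelihoods) for each of the two hypotheses (using 1 − P(present | H) for each absent reading):
  impeller damage: 0.82 × 0.79 × 0.93 × (1 − 0.77) = 0.13856
  bearing wear: 0.18 × 0.47 × 0.18 × (1 − 0.77) = 0.0035024
Posterior odds = 0.13856 / 0.0035024 ≈ 39.6.

39.6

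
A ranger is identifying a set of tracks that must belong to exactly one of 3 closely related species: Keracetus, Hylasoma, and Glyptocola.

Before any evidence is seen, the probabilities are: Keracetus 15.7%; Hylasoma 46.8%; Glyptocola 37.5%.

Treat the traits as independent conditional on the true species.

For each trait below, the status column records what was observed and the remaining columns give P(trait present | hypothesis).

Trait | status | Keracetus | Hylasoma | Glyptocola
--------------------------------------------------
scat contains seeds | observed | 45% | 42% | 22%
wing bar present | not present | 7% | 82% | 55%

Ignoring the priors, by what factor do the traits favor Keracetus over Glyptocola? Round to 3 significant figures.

4.23

Take the product of per-trait likelihoods under each hypothesis (using 1 − P(present | H) for each absent trait), then divide.
  Keracetus: 0.45 × (1 − 0.07) = 0.4185
  Glyptocola: 0.22 × (1 − 0.55) = 0.099
Bayes factor = 0.4185 / 0.099 ≈ 4.23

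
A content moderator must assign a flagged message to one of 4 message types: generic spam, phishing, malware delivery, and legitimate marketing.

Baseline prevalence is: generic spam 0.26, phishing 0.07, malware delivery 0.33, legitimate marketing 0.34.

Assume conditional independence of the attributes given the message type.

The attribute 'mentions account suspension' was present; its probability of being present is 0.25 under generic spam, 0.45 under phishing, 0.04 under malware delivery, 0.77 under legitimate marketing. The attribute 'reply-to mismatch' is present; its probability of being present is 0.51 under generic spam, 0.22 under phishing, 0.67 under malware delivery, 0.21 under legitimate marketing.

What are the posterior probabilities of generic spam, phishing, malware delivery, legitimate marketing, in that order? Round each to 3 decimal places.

For each hypothesis, the unnormalized posterior weight is prior × product of the attribute likelihoods:
  generic spam: 0.26 × 0.25 × 0.51 = 0.03315
  phishing: 0.07 × 0.45 × 0.22 = 0.00693
  malware delivery: 0.33 × 0.04 × 0.67 = 0.008844
  legitimate marketing: 0.34 × 0.77 × 0.21 = 0.054978
Normalizing constant Z = 0.03315 + 0.00693 + 0.008844 + 0.054978 = 0.1039.
P(generic spam | evidence) = 0.03315 / 0.1039 ≈ 0.319
P(phishing | evidence) = 0.00693 / 0.1039 ≈ 0.067
P(malware delivery | evidence) = 0.008844 / 0.1039 ≈ 0.085
P(legitimate marketing | evidence) = 0.054978 / 0.1039 ≈ 0.529

0.319, 0.067, 0.085, 0.529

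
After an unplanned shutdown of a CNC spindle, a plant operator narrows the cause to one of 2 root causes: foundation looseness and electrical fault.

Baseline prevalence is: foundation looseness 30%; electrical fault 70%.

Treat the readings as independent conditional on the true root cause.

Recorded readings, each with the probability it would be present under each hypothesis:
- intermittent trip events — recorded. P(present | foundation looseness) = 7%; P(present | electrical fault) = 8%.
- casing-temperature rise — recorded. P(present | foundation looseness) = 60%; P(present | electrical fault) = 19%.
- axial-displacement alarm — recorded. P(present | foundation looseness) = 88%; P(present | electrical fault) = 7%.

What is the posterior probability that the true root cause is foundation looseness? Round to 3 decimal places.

0.937

Multiply each prior by the joint likelihood of the reading pattern:
  foundation looseness: 0.30 × 0.07 × 0.60 × 0.88 = 0.011088
  electrical fault: 0.70 × 0.08 × 0.19 × 0.07 = 0.0007448
Marginal likelihood of the evidence = 0.011833.
P(foundation looseness | evidence) = 0.011088 / 0.011833 ≈ 0.937.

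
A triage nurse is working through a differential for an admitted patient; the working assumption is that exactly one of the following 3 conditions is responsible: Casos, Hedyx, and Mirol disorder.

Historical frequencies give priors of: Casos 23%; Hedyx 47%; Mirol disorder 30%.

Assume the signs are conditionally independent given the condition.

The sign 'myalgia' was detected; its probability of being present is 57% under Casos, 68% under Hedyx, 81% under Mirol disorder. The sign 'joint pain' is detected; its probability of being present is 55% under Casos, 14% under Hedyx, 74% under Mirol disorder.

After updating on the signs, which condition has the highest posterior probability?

By Bayes' rule with conditional independence, the unnormalized weight for each hypothesis is prior × ∏ likelihoods:
  Casos: 0.23 × 0.57 × 0.55 = 0.072105
  Hedyx: 0.47 × 0.68 × 0.14 = 0.044744
  Mirol disorder: 0.30 × 0.81 × 0.74 = 0.17982
Normalizing constant Z = 0.072105 + 0.044744 + 0.17982 = 0.29667.
P(Casos | evidence) ≈ 0.072105 / 0.29667 ≈ 0.243
P(Hedyx | evidence) ≈ 0.044744 / 0.29667 ≈ 0.151
P(Mirol disorder | evidence) ≈ 0.17982 / 0.29667 ≈ 0.606
The largest is 0.606, so Mirol disorder is most probable.

Mirol disorder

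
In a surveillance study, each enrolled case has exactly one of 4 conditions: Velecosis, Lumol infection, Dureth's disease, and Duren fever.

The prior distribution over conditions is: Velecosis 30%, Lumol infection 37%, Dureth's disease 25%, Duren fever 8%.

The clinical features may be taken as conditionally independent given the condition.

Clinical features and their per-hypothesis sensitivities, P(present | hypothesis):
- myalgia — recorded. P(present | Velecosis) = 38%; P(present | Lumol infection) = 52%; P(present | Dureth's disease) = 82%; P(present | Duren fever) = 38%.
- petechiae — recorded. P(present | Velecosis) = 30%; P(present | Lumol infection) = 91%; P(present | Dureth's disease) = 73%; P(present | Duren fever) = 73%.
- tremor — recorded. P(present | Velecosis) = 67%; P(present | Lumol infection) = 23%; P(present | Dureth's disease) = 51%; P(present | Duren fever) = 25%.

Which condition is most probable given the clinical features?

For each hypothesis, the unnormalized posterior weight is prior × product of the clinical feature likelihoods:
  Velecosis: 0.30 × 0.38 × 0.30 × 0.67 = 0.022914
  Lumol infection: 0.37 × 0.52 × 0.91 × 0.23 = 0.040269
  Dureth's disease: 0.25 × 0.82 × 0.73 × 0.51 = 0.076321
  Duren fever: 0.08 × 0.38 × 0.73 × 0.25 = 0.005548
The unnormalized weights sum to 0.14505.
P(Velecosis | evidence) ≈ 0.022914 / 0.14505 ≈ 0.158
P(Lumol infection | evidence) ≈ 0.040269 / 0.14505 ≈ 0.278
P(Dureth's disease | evidence) ≈ 0.076321 / 0.14505 ≈ 0.526
P(Duren fever | evidence) ≈ 0.005548 / 0.14505 ≈ 0.038
The largest is 0.526, so Dureth's disease is most probable.

Dureth's disease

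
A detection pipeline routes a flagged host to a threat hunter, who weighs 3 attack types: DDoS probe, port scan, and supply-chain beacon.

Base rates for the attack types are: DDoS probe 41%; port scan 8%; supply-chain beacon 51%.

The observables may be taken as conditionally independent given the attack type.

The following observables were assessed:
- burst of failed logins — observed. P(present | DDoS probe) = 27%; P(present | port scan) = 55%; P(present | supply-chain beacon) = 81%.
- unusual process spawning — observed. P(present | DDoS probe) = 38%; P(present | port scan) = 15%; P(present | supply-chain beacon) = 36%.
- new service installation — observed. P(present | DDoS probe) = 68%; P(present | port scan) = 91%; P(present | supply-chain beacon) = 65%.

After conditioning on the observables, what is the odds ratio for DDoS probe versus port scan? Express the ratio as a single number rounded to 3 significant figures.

4.76

Unnormalized posterior weight (prior times the observable likelihoods) for each of the two hypotheses:
  DDoS probe: 0.41 × 0.27 × 0.38 × 0.68 = 0.028605
  port scan: 0.08 × 0.55 × 0.15 × 0.91 = 0.006006
Posterior odds = 0.028605 / 0.006006 ≈ 4.76.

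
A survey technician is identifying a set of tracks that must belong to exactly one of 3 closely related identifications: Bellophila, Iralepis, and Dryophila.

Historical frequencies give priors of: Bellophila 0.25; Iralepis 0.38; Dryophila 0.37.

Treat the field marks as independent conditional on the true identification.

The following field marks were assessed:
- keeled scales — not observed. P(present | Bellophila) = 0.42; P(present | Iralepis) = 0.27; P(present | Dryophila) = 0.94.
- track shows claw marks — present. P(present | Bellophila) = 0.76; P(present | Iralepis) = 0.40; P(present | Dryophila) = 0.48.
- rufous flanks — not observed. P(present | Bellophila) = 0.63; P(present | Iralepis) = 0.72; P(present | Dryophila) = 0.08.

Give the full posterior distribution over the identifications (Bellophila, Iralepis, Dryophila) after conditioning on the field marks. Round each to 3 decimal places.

0.499, 0.381, 0.120

Multiply each prior by the joint likelihood of the field mark pattern (using 1 − P(present | H) for each absent field mark):
  Bellophila: 0.25 × (1 − 0.42) × 0.76 × (1 − 0.63) = 0.040774
  Iralepis: 0.38 × (1 − 0.27) × 0.40 × (1 − 0.72) = 0.031069
  Dryophila: 0.37 × (1 − 0.94) × 0.48 × (1 − 0.08) = 0.0098035
Marginal likelihood of the evidence = 0.081646.
P(Bellophila | evidence) = 0.040774 / 0.081646 ≈ 0.499
P(Iralepis | evidence) = 0.031069 / 0.081646 ≈ 0.381
P(Dryophila | evidence) = 0.0098035 / 0.081646 ≈ 0.120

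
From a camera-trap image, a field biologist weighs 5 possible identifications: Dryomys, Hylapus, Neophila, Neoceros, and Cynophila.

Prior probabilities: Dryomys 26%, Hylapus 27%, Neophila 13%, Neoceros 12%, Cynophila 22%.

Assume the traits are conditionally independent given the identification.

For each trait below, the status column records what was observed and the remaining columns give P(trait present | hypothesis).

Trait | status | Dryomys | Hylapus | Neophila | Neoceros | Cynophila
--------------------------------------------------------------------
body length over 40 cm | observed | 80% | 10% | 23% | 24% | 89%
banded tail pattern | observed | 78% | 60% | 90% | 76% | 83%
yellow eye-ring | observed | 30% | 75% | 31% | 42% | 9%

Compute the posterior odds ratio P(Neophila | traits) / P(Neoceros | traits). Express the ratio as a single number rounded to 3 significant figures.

0.907

Unnormalized posterior weight (prior times the trait likelihoods) for each of the two hypotheses:
  Neophila: 0.13 × 0.23 × 0.90 × 0.31 = 0.0083421
  Neoceros: 0.12 × 0.24 × 0.76 × 0.42 = 0.009193
Posterior odds = 0.0083421 / 0.009193 ≈ 0.907.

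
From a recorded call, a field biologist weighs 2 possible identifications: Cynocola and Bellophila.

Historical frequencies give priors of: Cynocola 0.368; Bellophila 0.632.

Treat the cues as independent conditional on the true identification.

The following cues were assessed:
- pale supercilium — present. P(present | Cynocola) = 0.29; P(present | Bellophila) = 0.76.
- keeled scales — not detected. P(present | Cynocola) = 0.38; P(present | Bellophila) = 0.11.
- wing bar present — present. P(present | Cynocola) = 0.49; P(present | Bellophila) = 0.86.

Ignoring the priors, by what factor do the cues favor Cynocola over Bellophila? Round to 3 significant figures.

0.151

Take the product of per-cue likelihoods under each hypothesis (using 1 − P(present | H) for each absent cue), then divide.
  Cynocola: 0.29 × (1 − 0.38) × 0.49 = 0.088102
  Bellophila: 0.76 × (1 − 0.11) × 0.86 = 0.5817
Bayes factor = 0.088102 / 0.5817 ≈ 0.151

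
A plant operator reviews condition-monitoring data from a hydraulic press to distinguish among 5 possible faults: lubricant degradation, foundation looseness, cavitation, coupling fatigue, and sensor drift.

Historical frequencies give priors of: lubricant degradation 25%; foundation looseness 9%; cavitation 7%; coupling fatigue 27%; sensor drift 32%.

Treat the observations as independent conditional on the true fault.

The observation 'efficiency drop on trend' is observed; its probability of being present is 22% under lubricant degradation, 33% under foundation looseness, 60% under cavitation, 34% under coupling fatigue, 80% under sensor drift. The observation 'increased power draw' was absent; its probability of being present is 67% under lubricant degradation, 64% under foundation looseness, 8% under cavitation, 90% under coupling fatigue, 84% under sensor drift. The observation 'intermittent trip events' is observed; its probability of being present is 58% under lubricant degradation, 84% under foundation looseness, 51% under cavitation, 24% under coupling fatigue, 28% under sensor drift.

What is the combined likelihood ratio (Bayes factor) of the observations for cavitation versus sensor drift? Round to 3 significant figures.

Take the product of per-observation likelihoods under each hypothesis (using 1 − P(present | H) for each absent observation), then divide.
  cavitation: 0.60 × (1 − 0.08) × 0.51 = 0.28152
  sensor drift: 0.80 × (1 − 0.84) × 0.28 = 0.03584
Bayes factor = 0.28152 / 0.03584 ≈ 7.85

7.85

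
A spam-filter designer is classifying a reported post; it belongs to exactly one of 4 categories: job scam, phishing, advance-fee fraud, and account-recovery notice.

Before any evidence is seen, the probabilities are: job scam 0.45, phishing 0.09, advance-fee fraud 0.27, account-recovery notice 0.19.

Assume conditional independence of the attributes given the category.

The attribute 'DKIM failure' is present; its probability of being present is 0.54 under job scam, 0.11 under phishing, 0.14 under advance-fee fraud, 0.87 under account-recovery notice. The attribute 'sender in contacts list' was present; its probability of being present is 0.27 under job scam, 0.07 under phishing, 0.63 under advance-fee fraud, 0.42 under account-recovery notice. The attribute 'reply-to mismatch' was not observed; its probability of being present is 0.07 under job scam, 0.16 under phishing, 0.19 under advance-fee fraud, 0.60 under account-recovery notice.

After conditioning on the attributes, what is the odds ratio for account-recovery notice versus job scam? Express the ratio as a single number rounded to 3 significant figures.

Posterior odds equal prior odds times the likelihood ratio; only the two competing hypotheses matter (using 1 − P(present | H) for each absent attribute).
  account-recovery notice: 0.19 × 0.87 × 0.42 × (1 − 0.60) = 0.02777
  job scam: 0.45 × 0.54 × 0.27 × (1 − 0.07) = 0.061017
Posterior odds = 0.02777 / 0.061017 ≈ 0.455.

0.455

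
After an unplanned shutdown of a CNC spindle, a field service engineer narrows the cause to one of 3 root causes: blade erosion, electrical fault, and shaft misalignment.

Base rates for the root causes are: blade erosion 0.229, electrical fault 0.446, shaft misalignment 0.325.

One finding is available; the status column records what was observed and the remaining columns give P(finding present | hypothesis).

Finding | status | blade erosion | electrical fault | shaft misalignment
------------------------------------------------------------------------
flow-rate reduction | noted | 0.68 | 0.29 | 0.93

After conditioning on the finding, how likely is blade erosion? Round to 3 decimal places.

For each hypothesis, the unnormalized posterior weight is prior × likelihood:
  blade erosion: 0.229 × 0.68 = 0.15572
  electrical fault: 0.446 × 0.29 = 0.12934
  shaft misalignment: 0.325 × 0.93 = 0.30225
The unnormalized weights sum to 0.58731.
P(blade erosion | evidence) = 0.15572 / 0.58731 ≈ 0.265.

0.265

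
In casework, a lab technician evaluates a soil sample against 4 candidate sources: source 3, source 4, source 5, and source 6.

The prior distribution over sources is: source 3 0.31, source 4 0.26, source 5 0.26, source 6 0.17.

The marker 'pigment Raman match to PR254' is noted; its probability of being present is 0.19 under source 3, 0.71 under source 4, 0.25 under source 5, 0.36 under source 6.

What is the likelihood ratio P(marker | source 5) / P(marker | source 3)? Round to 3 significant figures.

1.32

The Bayes factor is the ratio of the two likelihoods.
  source 5: 0.25
  source 3: 0.19
Bayes factor = 0.25 / 0.19 ≈ 1.32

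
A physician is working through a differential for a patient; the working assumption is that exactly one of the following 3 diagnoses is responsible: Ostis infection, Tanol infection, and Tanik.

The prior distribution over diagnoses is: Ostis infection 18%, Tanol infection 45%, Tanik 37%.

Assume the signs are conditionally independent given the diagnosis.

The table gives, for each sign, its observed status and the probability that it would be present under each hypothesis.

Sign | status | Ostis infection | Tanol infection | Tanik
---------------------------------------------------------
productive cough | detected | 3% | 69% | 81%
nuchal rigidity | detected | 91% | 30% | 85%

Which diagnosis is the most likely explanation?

By Bayes' rule with conditional independence, the unnormalized weight for each hypothesis is prior × ∏ likelihoods:
  Ostis infection: 0.18 × 0.03 × 0.91 = 0.004914
  Tanol infection: 0.45 × 0.69 × 0.30 = 0.09315
  Tanik: 0.37 × 0.81 × 0.85 = 0.25474
Normalizing constant Z = 0.004914 + 0.09315 + 0.25474 = 0.35281.
P(Ostis infection | evidence) ≈ 0.004914 / 0.35281 ≈ 0.014
P(Tanol infection | evidence) ≈ 0.09315 / 0.35281 ≈ 0.264
P(Tanik | evidence) ≈ 0.25474 / 0.35281 ≈ 0.722
The largest is 0.722, so Tanik is most probable.

Tanik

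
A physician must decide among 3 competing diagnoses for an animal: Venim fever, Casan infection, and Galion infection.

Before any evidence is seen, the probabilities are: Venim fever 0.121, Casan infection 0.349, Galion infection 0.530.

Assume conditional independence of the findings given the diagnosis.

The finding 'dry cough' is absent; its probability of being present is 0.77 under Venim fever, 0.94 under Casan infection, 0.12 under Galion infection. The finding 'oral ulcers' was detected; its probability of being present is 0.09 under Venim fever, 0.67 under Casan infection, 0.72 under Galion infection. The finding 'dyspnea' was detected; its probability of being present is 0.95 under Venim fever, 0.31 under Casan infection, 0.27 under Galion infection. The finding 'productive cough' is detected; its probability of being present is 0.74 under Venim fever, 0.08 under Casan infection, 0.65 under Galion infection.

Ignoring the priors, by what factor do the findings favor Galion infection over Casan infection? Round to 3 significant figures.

Take the product of per-finding likelihoods under each hypothesis (using 1 − P(present | H) for each absent finding), then divide.
  Galion infection: (1 − 0.12) × 0.72 × 0.27 × 0.65 = 0.1112
  Casan infection: (1 − 0.94) × 0.67 × 0.31 × 0.08 = 0.00099696
Bayes factor = 0.1112 / 0.00099696 ≈ 112

112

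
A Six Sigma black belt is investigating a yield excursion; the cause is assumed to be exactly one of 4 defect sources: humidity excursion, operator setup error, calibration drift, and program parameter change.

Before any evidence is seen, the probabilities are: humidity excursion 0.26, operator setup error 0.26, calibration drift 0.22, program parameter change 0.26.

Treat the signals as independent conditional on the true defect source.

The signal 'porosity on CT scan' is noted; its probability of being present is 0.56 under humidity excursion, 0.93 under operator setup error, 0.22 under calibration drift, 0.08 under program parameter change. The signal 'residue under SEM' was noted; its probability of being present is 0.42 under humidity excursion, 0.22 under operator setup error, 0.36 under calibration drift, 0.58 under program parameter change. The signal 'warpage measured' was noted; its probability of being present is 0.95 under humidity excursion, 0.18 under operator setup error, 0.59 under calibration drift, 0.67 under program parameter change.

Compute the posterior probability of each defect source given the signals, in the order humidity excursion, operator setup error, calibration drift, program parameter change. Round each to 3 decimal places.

0.675, 0.111, 0.119, 0.094

For each hypothesis, the unnormalized posterior weight is prior × product of the signal likelihoods:
  humidity excursion: 0.26 × 0.56 × 0.42 × 0.95 = 0.058094
  operator setup error: 0.26 × 0.93 × 0.22 × 0.18 = 0.0095753
  calibration drift: 0.22 × 0.22 × 0.36 × 0.59 = 0.01028
  program parameter change: 0.26 × 0.08 × 0.58 × 0.67 = 0.0080829
The unnormalized weights sum to 0.086033.
P(humidity excursion | evidence) = 0.058094 / 0.086033 ≈ 0.675
P(operator setup error | evidence) = 0.0095753 / 0.086033 ≈ 0.111
P(calibration drift | evidence) = 0.01028 / 0.086033 ≈ 0.119
P(program parameter change | evidence) = 0.0080829 / 0.086033 ≈ 0.094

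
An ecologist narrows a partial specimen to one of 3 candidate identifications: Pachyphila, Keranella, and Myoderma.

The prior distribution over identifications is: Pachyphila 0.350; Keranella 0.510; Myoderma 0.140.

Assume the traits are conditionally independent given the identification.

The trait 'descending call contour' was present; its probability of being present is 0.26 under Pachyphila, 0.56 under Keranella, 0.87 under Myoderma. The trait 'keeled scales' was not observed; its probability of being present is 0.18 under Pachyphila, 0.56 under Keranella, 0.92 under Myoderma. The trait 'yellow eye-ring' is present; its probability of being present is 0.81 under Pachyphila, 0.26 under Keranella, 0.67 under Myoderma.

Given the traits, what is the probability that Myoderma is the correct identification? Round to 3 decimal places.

For each hypothesis, the unnormalized posterior weight is prior × product of the trait likelihoods (using 1 − P(present | H) for each absent trait):
  Pachyphila: 0.350 × 0.26 × (1 − 0.18) × 0.81 = 0.060442
  Keranella: 0.510 × 0.56 × (1 − 0.56) × 0.26 = 0.032673
  Myoderma: 0.140 × 0.87 × (1 − 0.92) × 0.67 = 0.0065285
Marginal likelihood of the evidence = 0.099643.
P(Myoderma | evidence) = 0.0065285 / 0.099643 ≈ 0.066.

0.066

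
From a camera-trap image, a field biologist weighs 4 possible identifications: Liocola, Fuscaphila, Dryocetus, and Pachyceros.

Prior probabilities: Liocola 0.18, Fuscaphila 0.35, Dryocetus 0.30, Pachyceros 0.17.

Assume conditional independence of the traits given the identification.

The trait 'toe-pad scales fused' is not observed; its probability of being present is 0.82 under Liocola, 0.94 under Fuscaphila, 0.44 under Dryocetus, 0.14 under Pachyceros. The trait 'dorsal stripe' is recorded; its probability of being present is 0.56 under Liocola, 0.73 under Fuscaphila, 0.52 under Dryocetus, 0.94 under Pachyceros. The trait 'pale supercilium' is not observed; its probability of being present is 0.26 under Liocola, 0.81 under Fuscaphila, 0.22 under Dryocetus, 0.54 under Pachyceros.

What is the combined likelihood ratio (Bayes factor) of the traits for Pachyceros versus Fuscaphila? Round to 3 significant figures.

44.7

Take the product of per-trait likelihoods under each hypothesis (using 1 − P(present | H) for each absent trait), then divide.
  Pachyceros: (1 − 0.14) × 0.94 × (1 − 0.54) = 0.37186
  Fuscaphila: (1 − 0.94) × 0.73 × (1 − 0.81) = 0.008322
Bayes factor = 0.37186 / 0.008322 ≈ 44.7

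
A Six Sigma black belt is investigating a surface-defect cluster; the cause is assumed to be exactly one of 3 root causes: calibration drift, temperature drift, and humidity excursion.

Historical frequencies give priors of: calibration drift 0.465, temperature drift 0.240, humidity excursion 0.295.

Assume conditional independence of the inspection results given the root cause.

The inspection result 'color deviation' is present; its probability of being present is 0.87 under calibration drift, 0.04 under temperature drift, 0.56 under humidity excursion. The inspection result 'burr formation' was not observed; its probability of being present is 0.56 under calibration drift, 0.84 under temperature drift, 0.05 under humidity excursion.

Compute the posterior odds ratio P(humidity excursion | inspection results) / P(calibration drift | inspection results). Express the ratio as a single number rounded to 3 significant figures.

Posterior odds equal prior odds times the likelihood ratio; only the two competing hypotheses matter (using 1 − P(present | H) for each absent inspection result).
  humidity excursion: 0.295 × 0.56 × (1 − 0.05) = 0.15694
  calibration drift: 0.465 × 0.87 × (1 − 0.56) = 0.178
Posterior odds = 0.15694 / 0.178 ≈ 0.882.

0.882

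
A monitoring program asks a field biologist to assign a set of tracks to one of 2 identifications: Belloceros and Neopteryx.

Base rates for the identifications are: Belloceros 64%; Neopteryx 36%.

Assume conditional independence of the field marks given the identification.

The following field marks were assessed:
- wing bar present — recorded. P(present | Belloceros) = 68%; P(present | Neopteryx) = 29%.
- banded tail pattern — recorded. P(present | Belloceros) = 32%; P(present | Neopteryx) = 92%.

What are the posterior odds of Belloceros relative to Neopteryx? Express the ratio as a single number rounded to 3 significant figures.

1.45

Posterior odds equal prior odds times the likelihood ratio; only the two competing hypotheses matter.
  Belloceros: 0.64 × 0.68 × 0.32 = 0.13926
  Neopteryx: 0.36 × 0.29 × 0.92 = 0.096048
Odds(Belloceros : Neopteryx) = 0.13926 / 0.096048 ≈ 1.45.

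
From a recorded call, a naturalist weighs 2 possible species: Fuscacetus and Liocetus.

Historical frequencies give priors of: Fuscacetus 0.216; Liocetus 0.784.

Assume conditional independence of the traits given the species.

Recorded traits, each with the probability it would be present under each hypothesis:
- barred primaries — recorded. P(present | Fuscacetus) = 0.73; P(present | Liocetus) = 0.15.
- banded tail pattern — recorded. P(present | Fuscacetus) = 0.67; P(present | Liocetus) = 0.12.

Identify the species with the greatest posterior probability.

Fuscacetus

For each hypothesis, the unnormalized posterior weight is prior × product of the trait likelihoods:
  Fuscacetus: 0.216 × 0.73 × 0.67 = 0.10565
  Liocetus: 0.784 × 0.15 × 0.12 = 0.014112
Normalizing constant Z = 0.10565 + 0.014112 = 0.11976.
P(Fuscacetus | evidence) ≈ 0.10565 / 0.11976 ≈ 0.882
P(Liocetus | evidence) ≈ 0.014112 / 0.11976 ≈ 0.118
The largest is 0.882, so Fuscacetus is most probable.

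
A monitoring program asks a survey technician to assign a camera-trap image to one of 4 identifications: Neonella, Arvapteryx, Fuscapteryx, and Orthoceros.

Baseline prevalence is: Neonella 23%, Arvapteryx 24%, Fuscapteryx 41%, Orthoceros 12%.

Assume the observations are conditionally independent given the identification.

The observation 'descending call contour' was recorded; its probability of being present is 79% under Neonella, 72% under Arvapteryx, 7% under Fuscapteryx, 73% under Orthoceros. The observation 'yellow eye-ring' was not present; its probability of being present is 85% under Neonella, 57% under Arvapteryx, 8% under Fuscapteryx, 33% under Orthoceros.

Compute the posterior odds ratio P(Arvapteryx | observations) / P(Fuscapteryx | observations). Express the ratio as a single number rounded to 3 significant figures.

Unnormalized posterior weight (prior times the observation likelihoods) for each of the two hypotheses (using 1 − P(present | H) for each absent observation):
  Arvapteryx: 0.24 × 0.72 × (1 − 0.57) = 0.074304
  Fuscapteryx: 0.41 × 0.07 × (1 − 0.08) = 0.026404
Odds(Arvapteryx : Fuscapteryx) = 0.074304 / 0.026404 ≈ 2.81.

2.81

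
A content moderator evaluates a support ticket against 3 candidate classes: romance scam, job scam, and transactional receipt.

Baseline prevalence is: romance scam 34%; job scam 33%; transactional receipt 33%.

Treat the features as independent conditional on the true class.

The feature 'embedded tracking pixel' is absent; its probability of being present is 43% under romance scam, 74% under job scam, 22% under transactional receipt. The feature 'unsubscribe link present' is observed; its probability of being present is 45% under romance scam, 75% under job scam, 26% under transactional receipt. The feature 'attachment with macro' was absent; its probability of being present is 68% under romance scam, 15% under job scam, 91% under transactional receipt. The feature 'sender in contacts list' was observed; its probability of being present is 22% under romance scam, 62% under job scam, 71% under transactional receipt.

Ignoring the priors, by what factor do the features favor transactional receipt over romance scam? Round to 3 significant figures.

0.718

Take the product of per-feature likelihoods under each hypothesis (using 1 − P(present | H) for each absent feature), then divide.
  transactional receipt: (1 − 0.22) × 0.26 × (1 − 0.91) × 0.71 = 0.012959
  romance scam: (1 − 0.43) × 0.45 × (1 − 0.68) × 0.22 = 0.018058
Bayes factor = 0.012959 / 0.018058 ≈ 0.718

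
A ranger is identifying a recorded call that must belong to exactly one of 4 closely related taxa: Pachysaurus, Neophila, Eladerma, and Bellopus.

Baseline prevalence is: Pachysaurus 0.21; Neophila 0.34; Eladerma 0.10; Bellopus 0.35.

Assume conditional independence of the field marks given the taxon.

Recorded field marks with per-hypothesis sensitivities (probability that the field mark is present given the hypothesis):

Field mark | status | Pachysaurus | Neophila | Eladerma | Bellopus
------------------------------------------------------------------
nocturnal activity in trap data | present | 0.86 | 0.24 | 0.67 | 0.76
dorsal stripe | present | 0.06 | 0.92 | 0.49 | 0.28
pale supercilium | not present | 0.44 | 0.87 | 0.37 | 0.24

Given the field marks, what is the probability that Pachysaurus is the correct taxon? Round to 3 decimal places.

0.065

By Bayes' rule with conditional independence, the unnormalized weight for each hypothesis is prior × ∏ likelihoods (using 1 − P(present | H) for each absent field mark):
  Pachysaurus: 0.21 × 0.86 × 0.06 × (1 − 0.44) = 0.0060682
  Neophila: 0.34 × 0.24 × 0.92 × (1 − 0.87) = 0.0097594
  Eladerma: 0.10 × 0.67 × 0.49 × (1 − 0.37) = 0.020683
  Bellopus: 0.35 × 0.76 × 0.28 × (1 − 0.24) = 0.056605
Normalizing constant Z = 0.0060682 + 0.0097594 + 0.020683 + 0.056605 = 0.093115.
P(Pachysaurus | evidence) = 0.0060682 / 0.093115 ≈ 0.065.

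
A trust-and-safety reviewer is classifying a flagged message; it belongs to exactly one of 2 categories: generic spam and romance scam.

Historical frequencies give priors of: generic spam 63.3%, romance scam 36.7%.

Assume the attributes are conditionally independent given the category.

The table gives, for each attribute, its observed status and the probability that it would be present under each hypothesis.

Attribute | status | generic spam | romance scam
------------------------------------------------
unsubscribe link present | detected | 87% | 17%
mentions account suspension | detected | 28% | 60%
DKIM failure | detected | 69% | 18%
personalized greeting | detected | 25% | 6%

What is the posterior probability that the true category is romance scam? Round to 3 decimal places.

Multiply each prior by the joint likelihood of the attribute pattern:
  generic spam: 0.633 × 0.87 × 0.28 × 0.69 × 0.25 = 0.026599
  romance scam: 0.367 × 0.17 × 0.60 × 0.18 × 0.06 = 0.00040429
Marginal likelihood of the evidence = 0.027004.
P(romance scam | evidence) = 0.00040429 / 0.027004 ≈ 0.015.

0.015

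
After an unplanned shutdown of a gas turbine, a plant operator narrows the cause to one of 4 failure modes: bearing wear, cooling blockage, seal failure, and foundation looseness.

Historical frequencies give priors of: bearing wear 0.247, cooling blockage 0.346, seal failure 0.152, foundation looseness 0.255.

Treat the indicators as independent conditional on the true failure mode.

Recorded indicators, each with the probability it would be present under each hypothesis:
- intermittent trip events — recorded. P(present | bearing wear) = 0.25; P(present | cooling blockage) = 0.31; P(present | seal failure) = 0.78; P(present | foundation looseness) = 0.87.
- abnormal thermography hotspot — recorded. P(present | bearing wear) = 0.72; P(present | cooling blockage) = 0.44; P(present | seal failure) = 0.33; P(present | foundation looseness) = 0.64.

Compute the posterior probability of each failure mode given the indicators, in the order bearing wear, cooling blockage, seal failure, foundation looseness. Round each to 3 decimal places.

0.163, 0.173, 0.143, 0.521

By Bayes' rule with conditional independence, the unnormalized weight for each hypothesis is prior × ∏ likelihoods:
  bearing wear: 0.247 × 0.25 × 0.72 = 0.04446
  cooling blockage: 0.346 × 0.31 × 0.44 = 0.047194
  seal failure: 0.152 × 0.78 × 0.33 = 0.039125
  foundation looseness: 0.255 × 0.87 × 0.64 = 0.14198
Marginal likelihood of the evidence = 0.27276.
P(bearing wear | evidence) = 0.04446 / 0.27276 ≈ 0.163
P(cooling blockage | evidence) = 0.047194 / 0.27276 ≈ 0.173
P(seal failure | evidence) = 0.039125 / 0.27276 ≈ 0.143
P(foundation looseness | evidence) = 0.14198 / 0.27276 ≈ 0.521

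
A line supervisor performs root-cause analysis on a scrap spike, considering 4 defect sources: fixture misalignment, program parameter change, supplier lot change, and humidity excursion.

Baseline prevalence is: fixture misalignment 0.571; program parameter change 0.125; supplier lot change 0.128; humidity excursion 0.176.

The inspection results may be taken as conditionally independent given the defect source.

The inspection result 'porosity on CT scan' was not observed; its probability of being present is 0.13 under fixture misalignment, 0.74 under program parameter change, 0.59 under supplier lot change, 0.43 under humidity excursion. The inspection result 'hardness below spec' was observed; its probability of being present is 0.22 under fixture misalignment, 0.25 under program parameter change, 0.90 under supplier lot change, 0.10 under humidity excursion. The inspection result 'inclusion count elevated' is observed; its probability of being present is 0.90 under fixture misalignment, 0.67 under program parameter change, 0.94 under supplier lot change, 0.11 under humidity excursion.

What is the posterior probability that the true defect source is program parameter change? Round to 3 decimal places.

For each hypothesis, the unnormalized posterior weight is prior × product of the inspection result likelihoods (using 1 − P(present | H) for each absent inspection result):
  fixture misalignment: 0.571 × (1 − 0.13) × 0.22 × 0.90 = 0.09836
  program parameter change: 0.125 × (1 − 0.74) × 0.25 × 0.67 = 0.0054438
  supplier lot change: 0.128 × (1 − 0.59) × 0.90 × 0.94 = 0.044398
  humidity excursion: 0.176 × (1 − 0.43) × 0.10 × 0.11 = 0.0011035
Marginal likelihood of the evidence = 0.14931.
P(program parameter change | evidence) = 0.0054438 / 0.14931 ≈ 0.036.

0.036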